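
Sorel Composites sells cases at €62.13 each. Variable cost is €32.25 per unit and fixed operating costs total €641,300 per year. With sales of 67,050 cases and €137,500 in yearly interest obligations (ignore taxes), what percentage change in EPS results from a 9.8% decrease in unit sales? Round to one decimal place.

-16.0%

Total contribution margin = 67,050 × €29.88 = €2,003,454.00.
Subtracting fixed costs: EBIT = €2,003,454.00 − €641,300 = €1,362,154.00.
Interest = €137,500.00, so EBIT − I = €1,224,654.00.
DCL = total CM / (EBIT − I) = €2,003,454.00 / €1,224,654.00 = 1.6359.
%ΔEPS = DCL × %ΔSales = 1.6359 × -9.8% = -16.0%.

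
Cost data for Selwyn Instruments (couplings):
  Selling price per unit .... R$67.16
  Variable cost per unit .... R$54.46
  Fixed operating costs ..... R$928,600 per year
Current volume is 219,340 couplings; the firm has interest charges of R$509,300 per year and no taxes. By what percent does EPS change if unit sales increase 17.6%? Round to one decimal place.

Total contribution margin = 219,340 × R$12.70 = R$2,785,618.00.
Subtracting fixed costs: EBIT = R$2,785,618.00 − R$928,600 = R$1,857,018.00.
After interest of R$509,300.00, pre-tax earnings = R$1,347,718.00.
Degree of combined leverage = contribution ÷ (EBIT − I) = R$2,785,618.00 ÷ R$1,347,718.00 = 2.0669.
%ΔEPS = DCL × %ΔSales = 2.0669 × +17.6% = +36.4%.

+36.4%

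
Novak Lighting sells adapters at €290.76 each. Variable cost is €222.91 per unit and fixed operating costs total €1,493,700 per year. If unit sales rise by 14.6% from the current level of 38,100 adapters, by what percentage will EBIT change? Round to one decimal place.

At 38,100 units, contribution = 38,100 × €67.85 = €2,585,085.00.
EBIT = €2,585,085.00 − €1,493,700 = €1,091,385.00.
DOL = contribution ÷ EBIT = €2,585,085.00 ÷ €1,091,385.00 = 2.3686.
Operating income changes by 2.3686 × +14.6% = +34.6%.

+34.6%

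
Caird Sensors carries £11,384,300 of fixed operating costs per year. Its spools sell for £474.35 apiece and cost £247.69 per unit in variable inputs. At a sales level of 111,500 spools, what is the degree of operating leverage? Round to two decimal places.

1.82

At 111,500 units, contribution = 111,500 × £226.66 = £25,272,590.00.
Subtracting fixed costs: EBIT = £25,272,590.00 − £11,384,300 = £13,888,290.00.
So DOL = total CM / EBIT = £25,272,590.00 / £13,888,290.00 = 1.8197.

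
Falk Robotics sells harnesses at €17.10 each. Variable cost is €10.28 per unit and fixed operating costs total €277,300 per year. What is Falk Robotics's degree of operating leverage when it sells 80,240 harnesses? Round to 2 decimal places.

Contribution at this volume is 80,240 × €6.82 = €547,236.80.
Operating income = contribution − fixed costs = €547,236.80 − €277,300 = €269,936.80.
Degree of operating leverage = €547,236.80 / €269,936.80 = 2.0273.

2.03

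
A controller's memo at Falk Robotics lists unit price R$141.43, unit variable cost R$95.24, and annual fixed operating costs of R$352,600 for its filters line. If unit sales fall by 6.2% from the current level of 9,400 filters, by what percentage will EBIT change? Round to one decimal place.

-33.0%

At 9,400 units, contribution = 9,400 × R$46.19 = R$434,186.00.
EBIT = R$434,186.00 − R$352,600 = R$81,586.00.
Degree of operating leverage = R$434,186.00 / R$81,586.00 = 5.3218.
So EBIT moves 5.3218 × (-6.2%) = -33.0%.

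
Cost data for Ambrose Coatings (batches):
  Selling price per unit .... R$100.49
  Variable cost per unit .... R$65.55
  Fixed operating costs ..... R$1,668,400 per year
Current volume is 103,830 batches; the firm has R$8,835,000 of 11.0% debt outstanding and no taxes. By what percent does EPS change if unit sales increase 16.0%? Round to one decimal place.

Contribution at this volume is 103,830 × R$34.94 = R$3,627,820.20.
Subtracting fixed costs: EBIT = R$3,627,820.20 − R$1,668,400 = R$1,959,420.20.
Interest = R$971,850.00, so EBIT − I = R$987,570.20.
DCL = total CM / (EBIT − I) = R$3,627,820.20 / R$987,570.20 = 3.6735.
%ΔEPS = DCL × %ΔSales = 3.6735 × +16.0% = +58.8%.

+58.8%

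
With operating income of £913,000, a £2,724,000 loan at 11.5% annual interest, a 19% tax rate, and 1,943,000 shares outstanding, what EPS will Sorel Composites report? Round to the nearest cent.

£0.25

Pre-tax income = £913,000 − £313,260.00 = £599,740.00.
After tax at 19%: net income = £599,740.00 × 0.81 = £485,789.40.
EPS = £485,789.40 ÷ 1,943,000 = £0.25.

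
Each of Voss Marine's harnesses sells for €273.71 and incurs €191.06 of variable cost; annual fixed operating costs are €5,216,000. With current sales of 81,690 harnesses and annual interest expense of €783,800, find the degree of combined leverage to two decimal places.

Contribution at this volume is 81,690 × €82.65 = €6,751,678.50.
Subtracting fixed costs: EBIT = €6,751,678.50 − €5,216,000 = €1,535,678.50. Interest = €783,800.00.
DOL = €6,751,678.50 ÷ €1,535,678.50 = 4.3965; DFL = €1,535,678.50 ÷ €751,878.50 = 2.0425.
DCL = DOL × DFL = 4.3965 × 2.0425 = 8.9799.

8.98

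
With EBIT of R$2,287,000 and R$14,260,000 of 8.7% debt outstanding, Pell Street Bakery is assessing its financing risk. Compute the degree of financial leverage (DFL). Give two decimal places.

2.19

Annual interest charges come to R$1,240,620.00.
DFL = EBIT ÷ (EBIT − I) = R$2,287,000 ÷ (R$2,287,000 − R$1,240,620.00) = R$2,287,000 ÷ R$1,046,380.00 = 2.1856.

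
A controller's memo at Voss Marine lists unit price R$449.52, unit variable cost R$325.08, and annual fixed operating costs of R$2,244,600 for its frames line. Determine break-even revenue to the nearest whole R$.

R$8,108,266

CM per unit = R$449.52 − R$325.08 = R$124.44; CM ratio = R$124.44 / R$449.52 = 0.2768.
Break-even revenue = fixed costs × price ÷ CM = R$2,244,600 × R$449.52 ÷ R$124.44 = R$8,108,266.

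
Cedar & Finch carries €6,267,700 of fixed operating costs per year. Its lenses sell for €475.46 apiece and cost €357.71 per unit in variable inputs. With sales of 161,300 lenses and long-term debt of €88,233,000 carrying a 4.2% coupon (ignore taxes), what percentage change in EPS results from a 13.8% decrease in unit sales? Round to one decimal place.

-29.1%

Total contribution margin = 161,300 × €117.75 = €18,993,075.00.
EBIT = €18,993,075.00 − €6,267,700 = €12,725,375.00.
Interest = €3,705,786.00, so EBIT − I = €9,019,589.00.
DCL = total CM / (EBIT − I) = €18,993,075.00 / €9,019,589.00 = 2.1058.
%ΔEPS = DCL × %ΔSales = 2.1058 × -13.8% = -29.1%.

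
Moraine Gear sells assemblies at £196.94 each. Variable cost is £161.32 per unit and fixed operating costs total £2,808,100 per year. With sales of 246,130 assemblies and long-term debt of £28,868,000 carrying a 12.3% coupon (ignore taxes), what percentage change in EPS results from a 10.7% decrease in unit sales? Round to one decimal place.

-39.0%

At 246,130 units, contribution = 246,130 × £35.62 = £8,767,150.60.
Operating income = contribution − fixed costs = £8,767,150.60 − £2,808,100 = £5,959,050.60.
Interest = £3,550,764.00, so EBIT − I = £2,408,286.60.
DCL = total CM / (EBIT − I) = £8,767,150.60 / £2,408,286.60 = 3.6404.
EPS therefore changes by 3.6404 × (-10.7%) = -39.0%.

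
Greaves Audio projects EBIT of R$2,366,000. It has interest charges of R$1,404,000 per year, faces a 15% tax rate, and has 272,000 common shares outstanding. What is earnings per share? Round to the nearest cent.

Interest = R$1,404,000.00, so EBT = R$2,366,000 − R$1,404,000.00 = R$962,000.00.
After tax at 15%: net income = R$962,000.00 × 0.85 = R$817,700.00.
Per share: R$817,700.00 / 272,000 shares = R$3.01.

R$3.01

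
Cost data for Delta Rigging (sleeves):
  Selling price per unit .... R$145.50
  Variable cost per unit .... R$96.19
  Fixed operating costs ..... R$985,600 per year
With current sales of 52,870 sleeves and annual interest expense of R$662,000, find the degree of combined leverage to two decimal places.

Contribution at this volume is 52,870 × R$49.31 = R$2,607,019.70.
Operating income = contribution − fixed costs = R$2,607,019.70 − R$985,600 = R$1,621,419.70. Interest = R$662,000.00.
DOL = R$2,607,019.70 ÷ R$1,621,419.70 = 1.6079; DFL = R$1,621,419.70 ÷ R$959,419.70 = 1.6900.
DCL = DOL × DFL = 1.6079 × 1.6900 = 2.7174.

2.72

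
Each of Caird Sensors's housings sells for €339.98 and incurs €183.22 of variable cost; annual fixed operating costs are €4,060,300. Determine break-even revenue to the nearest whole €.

Contribution margin per unit = €339.98 − €183.22 = €156.76, a CM ratio of €156.76 ÷ €339.98 = 0.4611.
Break-even sales = FC ÷ CM ratio = €4,060,300 × €339.98 / €156.76 = €8,805,950.

€8,805,950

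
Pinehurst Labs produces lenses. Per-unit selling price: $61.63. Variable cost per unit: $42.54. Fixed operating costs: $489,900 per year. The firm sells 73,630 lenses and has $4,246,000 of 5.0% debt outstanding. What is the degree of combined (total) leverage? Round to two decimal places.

2.00

Total contribution margin = 73,630 × $19.09 = $1,405,596.70.
Operating income = contribution − fixed costs = $1,405,596.70 − $489,900 = $915,696.70. Interest = $212,300.00, so EBIT − I = $703,396.70.
DCL = contribution ÷ (EBIT − I) = $1,405,596.70 ÷ $703,396.70 = 1.9983.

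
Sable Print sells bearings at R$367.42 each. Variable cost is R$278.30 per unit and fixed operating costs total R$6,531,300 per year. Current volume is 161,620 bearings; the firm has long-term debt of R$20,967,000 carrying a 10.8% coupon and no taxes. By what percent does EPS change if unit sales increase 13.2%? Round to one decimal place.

Total contribution margin = 161,620 × R$89.12 = R$14,403,574.40.
EBIT = R$14,403,574.40 − R$6,531,300 = R$7,872,274.40.
After interest of R$2,264,436.00, pre-tax earnings = R$5,607,838.40.
Degree of combined leverage = contribution ÷ (EBIT − I) = R$14,403,574.40 ÷ R$5,607,838.40 = 2.5685.
EPS therefore changes by 2.5685 × (+13.2%) = +33.9%.

+33.9%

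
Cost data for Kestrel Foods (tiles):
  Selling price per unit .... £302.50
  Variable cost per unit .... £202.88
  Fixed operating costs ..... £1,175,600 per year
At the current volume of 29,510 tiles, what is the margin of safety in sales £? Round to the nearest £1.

£5,357,020

Contribution margin per unit = £302.50 − £202.88 = £99.62. Break-even units = £1,175,600 ÷ £99.62 = 11,800.84; break-even revenue = 11,800.84 × £302.50 = £3,569,755.07.
Actual sales revenue = 29,510 × £302.50 = £8,926,775.00.
Margin of safety = £8,926,775.00 − £3,569,755.07 = £5,357,020.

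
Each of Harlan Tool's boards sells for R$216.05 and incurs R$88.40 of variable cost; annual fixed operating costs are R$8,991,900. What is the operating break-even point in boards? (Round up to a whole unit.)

Each unit contributes R$216.05 − R$88.40 = R$127.65.
Break-even Q = R$8,991,900 / R$127.65 = 70,441.83 → 70,442 boards.

70,442 boards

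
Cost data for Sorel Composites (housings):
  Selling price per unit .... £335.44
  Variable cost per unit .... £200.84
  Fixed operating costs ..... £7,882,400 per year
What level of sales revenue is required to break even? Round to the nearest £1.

Contribution margin per unit = £335.44 − £200.84 = £134.60, a CM ratio of £134.60 ÷ £335.44 = 0.4013.
Break-even revenue = fixed costs × price ÷ CM = £7,882,400 × £335.44 ÷ £134.60 = £19,643,925.

£19,643,925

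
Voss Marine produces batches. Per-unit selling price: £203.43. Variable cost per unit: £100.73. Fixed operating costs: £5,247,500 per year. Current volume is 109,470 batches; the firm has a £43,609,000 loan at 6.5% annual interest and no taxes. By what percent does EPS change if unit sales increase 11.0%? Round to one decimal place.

Contribution at this volume is 109,470 × £102.70 = £11,242,569.00.
Subtracting fixed costs: EBIT = £11,242,569.00 − £5,247,500 = £5,995,069.00.
After interest of £2,834,585.00, pre-tax earnings = £3,160,484.00.
DCL = total CM / (EBIT − I) = £11,242,569.00 / £3,160,484.00 = 3.5572.
%ΔEPS = DCL × %ΔSales = 3.5572 × +11.0% = +39.1%.

+39.1%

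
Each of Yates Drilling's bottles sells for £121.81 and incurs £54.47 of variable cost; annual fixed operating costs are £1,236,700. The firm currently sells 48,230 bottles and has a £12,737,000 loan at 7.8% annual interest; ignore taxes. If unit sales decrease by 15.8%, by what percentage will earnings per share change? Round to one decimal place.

-50.4%

Contribution at this volume is 48,230 × £67.34 = £3,247,808.20.
EBIT = £3,247,808.20 − £1,236,700 = £2,011,108.20.
Interest = £993,486.00, so EBIT − I = £1,017,622.20.
DCL = total CM / (EBIT − I) = £3,247,808.20 / £1,017,622.20 = 3.1916.
%ΔEPS = DCL × %ΔSales = 3.1916 × -15.8% = -50.4%.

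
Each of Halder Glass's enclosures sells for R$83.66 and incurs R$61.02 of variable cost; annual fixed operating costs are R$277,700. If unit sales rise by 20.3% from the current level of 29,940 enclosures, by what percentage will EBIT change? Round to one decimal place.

At 29,940 units, contribution = 29,940 × R$22.64 = R$677,841.60.
Operating income = contribution − fixed costs = R$677,841.60 − R$277,700 = R$400,141.60.
Degree of operating leverage = R$677,841.60 / R$400,141.60 = 1.6940.
%ΔEBIT = DOL × %ΔSales = 1.6940 × +20.3% = +34.4%.

+34.4%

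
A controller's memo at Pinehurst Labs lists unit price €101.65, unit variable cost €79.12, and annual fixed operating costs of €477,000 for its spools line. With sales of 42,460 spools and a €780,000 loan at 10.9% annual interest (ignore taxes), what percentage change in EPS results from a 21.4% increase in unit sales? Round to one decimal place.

+51.9%

At 42,460 units, contribution = 42,460 × €22.53 = €956,623.80.
Operating income = contribution − fixed costs = €956,623.80 − €477,000 = €479,623.80.
After interest of €85,020.00, pre-tax earnings = €394,603.80.
Degree of combined leverage = contribution ÷ (EBIT − I) = €956,623.80 ÷ €394,603.80 = 2.4243.
EPS therefore changes by 2.4243 × (+21.4%) = +51.9%.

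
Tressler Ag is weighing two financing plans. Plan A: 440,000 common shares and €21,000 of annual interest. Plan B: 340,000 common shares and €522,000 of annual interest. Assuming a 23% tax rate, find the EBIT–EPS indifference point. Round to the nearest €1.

€2,225,400

Set EPS_A = EPS_B: (EBIT − €21,000)(1 − 0.23) ÷ 440,000 = (EBIT − €522,000)(1 − 0.23) ÷ 340,000.
The (1 − t) factor cancels: (EBIT − 21,000) × 340,000 = (EBIT − 522,000) × 440,000.
Solving, EBIT = (522,000·440,000 − 21,000·340,000) / (440,000 − 340,000) = 222,540,000,000 / 100,000 = 2,225,400.00.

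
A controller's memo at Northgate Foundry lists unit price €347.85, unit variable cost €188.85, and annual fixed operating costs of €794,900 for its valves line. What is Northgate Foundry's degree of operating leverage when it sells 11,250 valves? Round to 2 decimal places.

1.80

At 11,250 units, contribution = 11,250 × €159.00 = €1,788,750.00.
EBIT = €1,788,750.00 − €794,900 = €993,850.00.
So DOL = total CM / EBIT = €1,788,750.00 / €993,850.00 = 1.7998.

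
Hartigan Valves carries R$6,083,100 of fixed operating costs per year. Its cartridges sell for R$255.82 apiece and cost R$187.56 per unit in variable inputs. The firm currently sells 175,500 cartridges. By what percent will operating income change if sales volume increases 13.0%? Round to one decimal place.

+26.4%

Contribution at this volume is 175,500 × R$68.26 = R$11,979,630.00.
EBIT = R$11,979,630.00 − R$6,083,100 = R$5,896,530.00.
So DOL = total CM / EBIT = R$11,979,630.00 / R$5,896,530.00 = 2.0316.
Operating income changes by 2.0316 × +13.0% = +26.4%.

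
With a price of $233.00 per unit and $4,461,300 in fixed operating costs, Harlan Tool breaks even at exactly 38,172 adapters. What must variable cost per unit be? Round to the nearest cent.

$116.13

At break-even, FC = Q × (P − VC), so P − VC = $4,461,300 ÷ 38,172 = $116.8736.
Variable cost per unit = $233.00 − $116.8736 = $116.13.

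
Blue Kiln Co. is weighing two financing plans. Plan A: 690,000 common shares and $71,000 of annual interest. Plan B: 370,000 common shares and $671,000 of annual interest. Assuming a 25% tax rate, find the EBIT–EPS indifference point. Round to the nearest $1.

$1,364,750

At indifference, (EBIT − 71,000)(1 − t)/690,000 = (EBIT − 671,000)(1 − t)/370,000.
The (1 − t) factor cancels: (EBIT − 71,000) × 370,000 = (EBIT − 671,000) × 690,000.
EBIT × (690,000 − 370,000) = 671,000 × 690,000 − 71,000 × 370,000 = 436,720,000,000, so EBIT = 436,720,000,000 ÷ 320,000 = 1,364,750.00.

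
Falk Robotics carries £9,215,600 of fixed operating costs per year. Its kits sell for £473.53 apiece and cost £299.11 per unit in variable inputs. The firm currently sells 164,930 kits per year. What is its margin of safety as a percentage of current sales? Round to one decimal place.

Each unit contributes £473.53 − £299.11 = £174.42. Break-even units = £9,215,600 ÷ £174.42 = 52,835.68; break-even revenue = 52,835.68 × £473.53 = £25,019,281.44.
Actual sales revenue = 164,930 × £473.53 = £78,099,302.90.
Margin of safety = (£78,099,302.90 − £25,019,281.44) ÷ £78,099,302.90 = 68.0%.

68.0%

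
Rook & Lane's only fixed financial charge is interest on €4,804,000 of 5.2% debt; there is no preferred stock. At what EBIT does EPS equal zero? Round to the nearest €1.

€249,808

Annual interest = 5.2% × €4,804,000 = €249,808.00.
With no preferred dividends, EPS = 0 when EBIT exactly covers interest, so the financial break-even EBIT is €249,808.00.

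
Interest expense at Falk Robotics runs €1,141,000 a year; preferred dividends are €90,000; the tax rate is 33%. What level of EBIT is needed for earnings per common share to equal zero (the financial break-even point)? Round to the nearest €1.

€1,275,328

Preferred dividends are paid after tax, so their pre-tax equivalent is €90,000 ÷ (1 − 0.33) = €134,328.36.
EPS = 0 when EBIT covers interest plus the pre-tax preferred burden: €1,141,000 + €134,328.36 = €1,275,328.36.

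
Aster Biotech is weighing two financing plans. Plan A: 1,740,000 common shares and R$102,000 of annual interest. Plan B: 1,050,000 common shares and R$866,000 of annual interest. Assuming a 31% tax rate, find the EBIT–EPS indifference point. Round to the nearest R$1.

At indifference, (EBIT − 102,000)(1 − t)/1,740,000 = (EBIT − 866,000)(1 − t)/1,050,000.
Cancelling (1 − t) and cross-multiplying: 1,050,000·(EBIT − 102,000) = 1,740,000·(EBIT − 866,000).
EBIT × (1,740,000 − 1,050,000) = 866,000 × 1,740,000 − 102,000 × 1,050,000 = 1,399,740,000,000, so EBIT = 1,399,740,000,000 ÷ 690,000 = 2,028,608.70.

R$2,028,609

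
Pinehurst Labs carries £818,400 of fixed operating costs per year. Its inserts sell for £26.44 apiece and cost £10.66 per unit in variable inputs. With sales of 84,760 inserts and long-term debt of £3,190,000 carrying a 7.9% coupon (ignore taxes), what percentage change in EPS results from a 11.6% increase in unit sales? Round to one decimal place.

+58.1%

At 84,760 units, contribution = 84,760 × £15.78 = £1,337,512.80.
Subtracting fixed costs: EBIT = £1,337,512.80 − £818,400 = £519,112.80.
After interest of £252,010.00, pre-tax earnings = £267,102.80.
DCL = total CM / (EBIT − I) = £1,337,512.80 / £267,102.80 = 5.0075.
%ΔEPS = DCL × %ΔSales = 5.0075 × +11.6% = +58.1%.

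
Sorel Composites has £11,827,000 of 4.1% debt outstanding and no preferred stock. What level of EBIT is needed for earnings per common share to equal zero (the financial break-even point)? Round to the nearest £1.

Annual interest = 4.1% × £11,827,000 = £484,907.00.
With no preferred dividends, EPS = 0 when EBIT exactly covers interest, so the financial break-even EBIT is £484,907.00.

£484,907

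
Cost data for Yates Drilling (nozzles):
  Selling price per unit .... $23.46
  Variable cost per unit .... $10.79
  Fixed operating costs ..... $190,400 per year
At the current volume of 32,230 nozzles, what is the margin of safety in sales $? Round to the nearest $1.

Unit CM = price − variable cost = $23.46 − $10.79 = $12.67. Break-even units = $190,400 ÷ $12.67 = 15,027.62; break-even revenue = 15,027.62 × $23.46 = $352,548.07.
Current sales = 32,230 × $23.46 = $756,115.80.
Margin of safety = $756,115.80 − $352,548.07 = $403,568.

$403,568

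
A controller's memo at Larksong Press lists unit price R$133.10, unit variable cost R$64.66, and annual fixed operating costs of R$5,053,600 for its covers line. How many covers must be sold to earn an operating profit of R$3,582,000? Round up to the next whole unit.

Each unit contributes R$133.10 − R$64.66 = R$68.44.
Units = (FC + target) / CM = (R$5,053,600 + R$3,582,000) / R$68.44 = 126,177.67, so 126,178 covers.

126,178 covers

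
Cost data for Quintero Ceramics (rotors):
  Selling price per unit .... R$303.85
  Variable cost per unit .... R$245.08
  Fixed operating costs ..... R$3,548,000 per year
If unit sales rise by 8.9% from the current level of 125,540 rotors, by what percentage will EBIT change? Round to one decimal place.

+17.1%

Contribution at this volume is 125,540 × R$58.77 = R$7,377,985.80.
Subtracting fixed costs: EBIT = R$7,377,985.80 − R$3,548,000 = R$3,829,985.80.
Degree of operating leverage = R$7,377,985.80 / R$3,829,985.80 = 1.9264.
So EBIT moves 1.9264 × (+8.9%) = +17.1%.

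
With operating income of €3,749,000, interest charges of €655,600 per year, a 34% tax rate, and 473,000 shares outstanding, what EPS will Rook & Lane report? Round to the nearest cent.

€4.32

Interest = €655,600.00, so EBT = €3,749,000 − €655,600.00 = €3,093,400.00.
After tax at 34%: net income = €3,093,400.00 × 0.66 = €2,041,644.00.
EPS = €2,041,644.00 ÷ 473,000 = €4.32.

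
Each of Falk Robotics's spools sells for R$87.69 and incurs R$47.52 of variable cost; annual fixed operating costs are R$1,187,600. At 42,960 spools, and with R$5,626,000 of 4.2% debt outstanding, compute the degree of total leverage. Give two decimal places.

5.72

Total contribution margin = 42,960 × R$40.17 = R$1,725,703.20.
Operating income = contribution − fixed costs = R$1,725,703.20 − R$1,187,600 = R$538,103.20. Interest = R$236,292.00.
DOL = R$1,725,703.20 ÷ R$538,103.20 = 3.2070; DFL = R$538,103.20 ÷ R$301,811.20 = 1.7829.
Combined leverage = 3.2070 × 1.7829 = 5.7178.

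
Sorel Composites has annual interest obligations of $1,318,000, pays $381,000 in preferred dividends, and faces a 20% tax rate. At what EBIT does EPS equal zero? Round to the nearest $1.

Preferred dividends are paid after tax, so their pre-tax equivalent is $381,000 ÷ (1 − 0.20) = $476,250.00.
EPS = 0 when EBIT covers interest plus the pre-tax preferred burden: $1,318,000 + $476,250.00 = $1,794,250.00.

$1,794,250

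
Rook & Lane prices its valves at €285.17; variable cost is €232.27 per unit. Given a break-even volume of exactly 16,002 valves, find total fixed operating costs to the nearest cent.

Contribution margin per unit = €285.17 − €232.27 = €52.90.
Fixed costs = break-even units × CM = 16,002 × €52.90 = €846,505.80.

€846,505.80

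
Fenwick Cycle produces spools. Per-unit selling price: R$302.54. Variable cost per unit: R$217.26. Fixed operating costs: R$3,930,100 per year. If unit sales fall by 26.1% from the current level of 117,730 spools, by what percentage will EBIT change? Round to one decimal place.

-42.9%

At 117,730 units, contribution = 117,730 × R$85.28 = R$10,040,014.40.
Operating income = contribution − fixed costs = R$10,040,014.40 − R$3,930,100 = R$6,109,914.40.
DOL = contribution ÷ EBIT = R$10,040,014.40 ÷ R$6,109,914.40 = 1.6432.
%ΔEBIT = DOL × %ΔSales = 1.6432 × -26.1% = -42.9%.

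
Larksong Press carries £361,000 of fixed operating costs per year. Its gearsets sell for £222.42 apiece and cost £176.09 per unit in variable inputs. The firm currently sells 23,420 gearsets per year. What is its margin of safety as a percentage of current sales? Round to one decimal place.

66.7%

Unit CM = price − variable cost = £222.42 − £176.09 = £46.33. Break-even units = £361,000 ÷ £46.33 = 7,791.93; break-even revenue = 7,791.93 × £222.42 = £1,733,080.51.
Current sales = 23,420 × £222.42 = £5,209,076.40.
Margin of safety = (£5,209,076.40 − £1,733,080.51) ÷ £5,209,076.40 = 66.7%.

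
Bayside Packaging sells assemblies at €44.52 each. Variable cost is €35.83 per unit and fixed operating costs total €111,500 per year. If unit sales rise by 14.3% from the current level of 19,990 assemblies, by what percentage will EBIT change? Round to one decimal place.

At 19,990 units, contribution = 19,990 × €8.69 = €173,713.10.
Subtracting fixed costs: EBIT = €173,713.10 − €111,500 = €62,213.10.
DOL = contribution ÷ EBIT = €173,713.10 ÷ €62,213.10 = 2.7922.
Operating income changes by 2.7922 × +14.3% = +39.9%.

+39.9%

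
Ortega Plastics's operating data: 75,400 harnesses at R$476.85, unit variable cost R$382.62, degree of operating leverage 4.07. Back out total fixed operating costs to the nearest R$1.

R$5,359,256

At 75,400 units, contribution = 75,400 × R$94.23 = R$7,104,942.00.
DOL = contribution / EBIT, so EBIT = R$7,104,942.00 / 4.07 = R$1,745,686.00.
Fixed costs = CM − EBIT = R$7,104,942.00 − R$1,745,686.00 = R$5,359,256.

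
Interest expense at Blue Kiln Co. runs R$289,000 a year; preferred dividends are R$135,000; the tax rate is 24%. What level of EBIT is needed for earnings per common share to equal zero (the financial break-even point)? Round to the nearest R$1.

R$466,632

Grossing the preferred dividend up to pre-tax terms: R$135,000 / (1 − 0.24) = R$177,631.58.
Financial break-even EBIT = interest + D_p ÷ (1 − t) = R$289,000 + R$177,631.58 = R$466,631.58.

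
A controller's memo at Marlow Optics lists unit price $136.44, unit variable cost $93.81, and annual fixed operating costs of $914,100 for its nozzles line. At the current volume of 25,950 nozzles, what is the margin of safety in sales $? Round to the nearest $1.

$614,983

Unit CM = price − variable cost = $136.44 − $93.81 = $42.63. Break-even units = $914,100 ÷ $42.63 = 21,442.65; break-even revenue = 21,442.65 × $136.44 = $2,925,634.62.
Current sales = 25,950 × $136.44 = $3,540,618.00.
Margin of safety = $3,540,618.00 − $2,925,634.62 = $614,983.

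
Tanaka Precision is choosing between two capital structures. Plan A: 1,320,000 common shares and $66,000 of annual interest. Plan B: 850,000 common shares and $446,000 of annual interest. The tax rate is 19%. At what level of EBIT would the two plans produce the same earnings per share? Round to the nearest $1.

$1,133,234

At indifference, (EBIT − 66,000)(1 − t)/1,320,000 = (EBIT − 446,000)(1 − t)/850,000.
The (1 − t) factor cancels: (EBIT − 66,000) × 850,000 = (EBIT − 446,000) × 1,320,000.
EBIT × (1,320,000 − 850,000) = 446,000 × 1,320,000 − 66,000 × 850,000 = 532,620,000,000, so EBIT = 532,620,000,000 ÷ 470,000 = 1,133,234.04.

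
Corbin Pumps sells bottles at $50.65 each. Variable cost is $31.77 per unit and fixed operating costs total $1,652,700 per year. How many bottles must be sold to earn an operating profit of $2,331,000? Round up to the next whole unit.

211,002 bottles

Unit CM = price − variable cost = $50.65 − $31.77 = $18.88.
Units = (FC + target) / CM = ($1,652,700 + $2,331,000) / $18.88 = 211,001.06, so 211,002 bottles.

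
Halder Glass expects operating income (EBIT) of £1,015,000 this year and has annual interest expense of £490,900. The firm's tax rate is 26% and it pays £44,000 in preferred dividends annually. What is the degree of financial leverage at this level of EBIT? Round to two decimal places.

2.18

Annual interest charges come to £490,900.00.
Preferred dividends grossed up pre-tax: £44,000 / (1 − 0.26) = £59,459.46.
DFL = EBIT ÷ [EBIT − I − D_p/(1−t)] = £1,015,000 ÷ [£1,015,000 − £490,900.00 − £59,459.46] = £1,015,000 ÷ £464,640.54 = 2.1845.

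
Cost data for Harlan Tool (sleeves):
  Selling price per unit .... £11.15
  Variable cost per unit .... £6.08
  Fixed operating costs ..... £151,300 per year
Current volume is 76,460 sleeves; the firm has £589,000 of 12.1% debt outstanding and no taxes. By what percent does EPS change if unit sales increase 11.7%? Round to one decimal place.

Total contribution margin = 76,460 × £5.07 = £387,652.20.
Subtracting fixed costs: EBIT = £387,652.20 − £151,300 = £236,352.20.
Interest = £71,269.00, so EBIT − I = £165,083.20.
DCL = total CM / (EBIT − I) = £387,652.20 / £165,083.20 = 2.3482.
EPS therefore changes by 2.3482 × (+11.7%) = +27.5%.

+27.5%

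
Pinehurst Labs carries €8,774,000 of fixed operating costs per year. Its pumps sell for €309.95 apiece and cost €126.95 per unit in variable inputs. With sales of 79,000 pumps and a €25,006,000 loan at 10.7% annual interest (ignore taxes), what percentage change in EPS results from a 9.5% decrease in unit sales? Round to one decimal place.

-45.7%

Total contribution margin = 79,000 × €183.00 = €14,457,000.00.
Operating income = contribution − fixed costs = €14,457,000.00 − €8,774,000 = €5,683,000.00.
Interest = €2,675,642.00, so EBIT − I = €3,007,358.00.
Degree of combined leverage = contribution ÷ (EBIT − I) = €14,457,000.00 ÷ €3,007,358.00 = 4.8072.
%ΔEPS = DCL × %ΔSales = 4.8072 × -9.5% = -45.7%.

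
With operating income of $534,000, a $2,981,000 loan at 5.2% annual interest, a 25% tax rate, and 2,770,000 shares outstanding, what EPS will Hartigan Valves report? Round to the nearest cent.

Pre-tax income = $534,000 − $155,012.00 = $378,988.00.
Net income = $378,988.00 × (1 − 0.25) = $284,241.00.
Per share: $284,241.00 / 2,770,000 shares = $0.10.

$0.10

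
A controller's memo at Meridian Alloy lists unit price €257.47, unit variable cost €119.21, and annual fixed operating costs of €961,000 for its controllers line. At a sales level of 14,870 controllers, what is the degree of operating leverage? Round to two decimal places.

1.88

At 14,870 units, contribution = 14,870 × €138.26 = €2,055,926.20.
EBIT = €2,055,926.20 − €961,000 = €1,094,926.20.
Degree of operating leverage = €2,055,926.20 / €1,094,926.20 = 1.8777.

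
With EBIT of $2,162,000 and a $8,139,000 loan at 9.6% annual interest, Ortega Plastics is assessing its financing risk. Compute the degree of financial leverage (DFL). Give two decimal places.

1.57

Interest = $781,344.00.
Degree of financial leverage = EBIT / (EBIT − interest) = $2,162,000 / $1,380,656.00 = 1.5659.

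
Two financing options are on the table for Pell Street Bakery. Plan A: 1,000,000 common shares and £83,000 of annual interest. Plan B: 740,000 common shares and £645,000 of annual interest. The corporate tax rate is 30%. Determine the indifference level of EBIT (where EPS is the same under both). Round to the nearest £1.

Set EPS_A = EPS_B: (EBIT − £83,000)(1 − 0.30) ÷ 1,000,000 = (EBIT − £645,000)(1 − 0.30) ÷ 740,000.
The (1 − t) factor cancels: (EBIT − 83,000) × 740,000 = (EBIT − 645,000) × 1,000,000.
EBIT × (1,000,000 − 740,000) = 645,000 × 1,000,000 − 83,000 × 740,000 = 583,580,000,000, so EBIT = 583,580,000,000 ÷ 260,000 = 2,244,538.46.

£2,244,538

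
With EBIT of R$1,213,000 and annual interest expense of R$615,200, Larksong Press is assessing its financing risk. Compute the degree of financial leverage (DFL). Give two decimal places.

Annual interest charges come to R$615,200.00.
DFL = EBIT ÷ (EBIT − I) = R$1,213,000 ÷ (R$1,213,000 − R$615,200.00) = R$1,213,000 ÷ R$597,800.00 = 2.0291.

2.03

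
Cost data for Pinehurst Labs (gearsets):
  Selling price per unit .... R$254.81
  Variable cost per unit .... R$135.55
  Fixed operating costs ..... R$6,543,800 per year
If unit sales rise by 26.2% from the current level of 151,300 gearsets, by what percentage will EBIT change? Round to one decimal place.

Contribution at this volume is 151,300 × R$119.26 = R$18,044,038.00.
EBIT = R$18,044,038.00 − R$6,543,800 = R$11,500,238.00.
Degree of operating leverage = R$18,044,038.00 / R$11,500,238.00 = 1.5690.
%ΔEBIT = DOL × %ΔSales = 1.5690 × +26.2% = +41.1%.

+41.1%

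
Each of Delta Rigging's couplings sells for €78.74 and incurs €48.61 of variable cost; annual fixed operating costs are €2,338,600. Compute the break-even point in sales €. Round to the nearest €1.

Contribution margin per unit = €78.74 − €48.61 = €30.13, a CM ratio of €30.13 ÷ €78.74 = 0.3827.
Break-even revenue = fixed costs × price ÷ CM = €2,338,600 × €78.74 ÷ €30.13 = €6,111,562.

€6,111,562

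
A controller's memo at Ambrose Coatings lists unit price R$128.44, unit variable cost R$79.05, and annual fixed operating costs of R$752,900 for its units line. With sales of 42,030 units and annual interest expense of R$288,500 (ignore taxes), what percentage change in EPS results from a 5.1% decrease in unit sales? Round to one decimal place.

-10.2%

Contribution at this volume is 42,030 × R$49.39 = R$2,075,861.70.
Operating income = contribution − fixed costs = R$2,075,861.70 − R$752,900 = R$1,322,961.70.
Interest = R$288,500.00, so EBIT − I = R$1,034,461.70.
DCL = total CM / (EBIT − I) = R$2,075,861.70 / R$1,034,461.70 = 2.0067.
EPS therefore changes by 2.0067 × (-5.1%) = -10.2%.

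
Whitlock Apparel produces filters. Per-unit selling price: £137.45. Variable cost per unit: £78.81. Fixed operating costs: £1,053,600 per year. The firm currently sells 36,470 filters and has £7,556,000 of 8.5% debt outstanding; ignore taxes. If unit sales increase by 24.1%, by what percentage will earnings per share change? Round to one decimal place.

+116.4%

Contribution at this volume is 36,470 × £58.64 = £2,138,600.80.
Operating income = contribution − fixed costs = £2,138,600.80 − £1,053,600 = £1,085,000.80.
After interest of £642,260.00, pre-tax earnings = £442,740.80.
Degree of combined leverage = contribution ÷ (EBIT − I) = £2,138,600.80 ÷ £442,740.80 = 4.8304.
EPS therefore changes by 4.8304 × (+24.1%) = +116.4%.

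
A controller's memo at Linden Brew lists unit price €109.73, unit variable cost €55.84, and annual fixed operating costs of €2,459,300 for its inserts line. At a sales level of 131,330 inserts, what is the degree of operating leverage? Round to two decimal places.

1.53

At 131,330 units, contribution = 131,330 × €53.89 = €7,077,373.70.
Subtracting fixed costs: EBIT = €7,077,373.70 − €2,459,300 = €4,618,073.70.
Degree of operating leverage = €7,077,373.70 / €4,618,073.70 = 1.5325.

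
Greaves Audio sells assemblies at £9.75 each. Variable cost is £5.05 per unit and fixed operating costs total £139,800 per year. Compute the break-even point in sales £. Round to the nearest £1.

Contribution margin per unit = £9.75 − £5.05 = £4.70, a CM ratio of £4.70 ÷ £9.75 = 0.4821.
Break-even revenue = fixed costs × price ÷ CM = £139,800 × £9.75 ÷ £4.70 = £290,011.

£290,011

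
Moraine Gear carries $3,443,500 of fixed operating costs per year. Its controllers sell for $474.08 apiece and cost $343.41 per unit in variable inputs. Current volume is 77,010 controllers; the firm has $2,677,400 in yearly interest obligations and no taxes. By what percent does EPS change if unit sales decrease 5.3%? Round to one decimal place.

Contribution at this volume is 77,010 × $130.67 = $10,062,896.70.
Operating income = contribution − fixed costs = $10,062,896.70 − $3,443,500 = $6,619,396.70.
Interest = $2,677,400.00, so EBIT − I = $3,941,996.70.
Degree of combined leverage = contribution ÷ (EBIT − I) = $10,062,896.70 ÷ $3,941,996.70 = 2.5527.
%ΔEPS = DCL × %ΔSales = 2.5527 × -5.3% = -13.5%.

-13.5%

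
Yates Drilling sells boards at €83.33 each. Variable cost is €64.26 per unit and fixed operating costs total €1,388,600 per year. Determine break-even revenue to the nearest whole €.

€6,067,752

CM per unit = €83.33 − €64.26 = €19.07; CM ratio = €19.07 / €83.33 = 0.2288.
Break-even revenue = fixed costs × price ÷ CM = €1,388,600 × €83.33 ÷ €19.07 = €6,067,752.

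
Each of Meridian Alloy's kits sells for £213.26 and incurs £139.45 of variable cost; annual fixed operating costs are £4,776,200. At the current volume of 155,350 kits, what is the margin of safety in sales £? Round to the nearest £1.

£19,330,017

Each unit contributes £213.26 − £139.45 = £73.81. Break-even units = £4,776,200 ÷ £73.81 = 64,709.39; break-even revenue = 64,709.39 × £213.26 = £13,799,924.29.
Current sales = 155,350 × £213.26 = £33,129,941.00.
Margin of safety = £33,129,941.00 − £13,799,924.29 = £19,330,017.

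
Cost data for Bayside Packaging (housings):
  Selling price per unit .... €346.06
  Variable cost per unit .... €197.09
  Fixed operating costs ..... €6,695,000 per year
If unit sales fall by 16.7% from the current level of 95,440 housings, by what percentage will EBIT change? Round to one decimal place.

-31.6%

Contribution at this volume is 95,440 × €148.97 = €14,217,696.80.
EBIT = €14,217,696.80 − €6,695,000 = €7,522,696.80.
DOL = contribution ÷ EBIT = €14,217,696.80 ÷ €7,522,696.80 = 1.8900.
So EBIT moves 1.8900 × (-16.7%) = -31.6%.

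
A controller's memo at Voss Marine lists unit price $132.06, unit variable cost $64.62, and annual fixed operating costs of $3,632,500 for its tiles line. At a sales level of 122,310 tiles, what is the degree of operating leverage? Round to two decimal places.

1.79

Contribution at this volume is 122,310 × $67.44 = $8,248,586.40.
Subtracting fixed costs: EBIT = $8,248,586.40 − $3,632,500 = $4,616,086.40.
DOL = contribution ÷ EBIT = $8,248,586.40 ÷ $4,616,086.40 = 1.7869.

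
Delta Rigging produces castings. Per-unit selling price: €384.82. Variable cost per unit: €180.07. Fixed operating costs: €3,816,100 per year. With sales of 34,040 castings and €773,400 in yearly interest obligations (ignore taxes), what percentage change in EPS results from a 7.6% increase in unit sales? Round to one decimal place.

+22.3%

Total contribution margin = 34,040 × €204.75 = €6,969,690.00.
Operating income = contribution − fixed costs = €6,969,690.00 − €3,816,100 = €3,153,590.00.
Interest = €773,400.00, so EBIT − I = €2,380,190.00.
DCL = total CM / (EBIT − I) = €6,969,690.00 / €2,380,190.00 = 2.9282.
%ΔEPS = DCL × %ΔSales = 2.9282 × +7.6% = +22.3%.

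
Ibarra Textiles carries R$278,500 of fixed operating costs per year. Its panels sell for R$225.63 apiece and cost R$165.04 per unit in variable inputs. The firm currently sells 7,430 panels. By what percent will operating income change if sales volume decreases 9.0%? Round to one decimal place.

At 7,430 units, contribution = 7,430 × R$60.59 = R$450,183.70.
Subtracting fixed costs: EBIT = R$450,183.70 − R$278,500 = R$171,683.70.
So DOL = total CM / EBIT = R$450,183.70 / R$171,683.70 = 2.6222.
%ΔEBIT = DOL × %ΔSales = 2.6222 × -9.0% = -23.6%.

-23.6%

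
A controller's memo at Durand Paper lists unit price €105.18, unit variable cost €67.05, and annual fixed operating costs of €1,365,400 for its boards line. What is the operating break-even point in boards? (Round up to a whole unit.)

35,810 boards

Contribution margin per unit = €105.18 − €67.05 = €38.13.
Break-even volume = fixed costs ÷ CM per unit = €1,365,400 ÷ €38.13 = 35,809.07, so 35,810 boards.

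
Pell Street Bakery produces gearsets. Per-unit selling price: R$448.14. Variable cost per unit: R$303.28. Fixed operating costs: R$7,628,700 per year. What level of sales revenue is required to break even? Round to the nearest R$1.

Contribution margin per unit = R$448.14 − R$303.28 = R$144.86, a CM ratio of R$144.86 ÷ R$448.14 = 0.3232.
Break-even revenue = fixed costs × price ÷ CM = R$7,628,700 × R$448.14 ÷ R$144.86 = R$23,600,204.

R$23,600,204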